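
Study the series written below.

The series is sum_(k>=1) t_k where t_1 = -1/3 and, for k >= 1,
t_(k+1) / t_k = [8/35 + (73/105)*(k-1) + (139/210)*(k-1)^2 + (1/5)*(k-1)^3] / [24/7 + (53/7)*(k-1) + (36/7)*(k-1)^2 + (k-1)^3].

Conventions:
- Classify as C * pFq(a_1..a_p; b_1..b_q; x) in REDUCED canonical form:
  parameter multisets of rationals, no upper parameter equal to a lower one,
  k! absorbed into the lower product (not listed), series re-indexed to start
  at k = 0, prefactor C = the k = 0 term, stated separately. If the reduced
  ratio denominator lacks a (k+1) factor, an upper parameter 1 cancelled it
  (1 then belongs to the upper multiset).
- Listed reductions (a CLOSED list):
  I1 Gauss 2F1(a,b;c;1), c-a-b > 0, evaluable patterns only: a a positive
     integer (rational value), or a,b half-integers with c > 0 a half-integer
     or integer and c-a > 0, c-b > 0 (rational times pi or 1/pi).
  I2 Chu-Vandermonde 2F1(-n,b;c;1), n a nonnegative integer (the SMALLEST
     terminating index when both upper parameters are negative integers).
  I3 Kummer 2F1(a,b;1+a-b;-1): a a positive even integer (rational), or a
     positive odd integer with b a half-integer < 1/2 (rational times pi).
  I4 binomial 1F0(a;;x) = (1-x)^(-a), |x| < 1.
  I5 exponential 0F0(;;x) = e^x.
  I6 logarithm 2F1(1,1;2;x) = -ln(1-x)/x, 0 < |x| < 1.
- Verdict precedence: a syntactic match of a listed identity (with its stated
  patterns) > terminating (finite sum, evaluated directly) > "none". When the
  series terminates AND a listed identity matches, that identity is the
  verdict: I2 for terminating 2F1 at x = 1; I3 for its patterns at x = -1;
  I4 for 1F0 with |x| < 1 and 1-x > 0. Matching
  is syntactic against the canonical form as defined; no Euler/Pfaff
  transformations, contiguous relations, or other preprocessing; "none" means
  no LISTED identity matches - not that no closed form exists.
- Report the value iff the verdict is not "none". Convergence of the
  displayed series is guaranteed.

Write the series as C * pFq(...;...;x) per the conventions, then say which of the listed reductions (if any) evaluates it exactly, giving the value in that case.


First insight: from the first term -1/3: factor the ratio over Q (C = -1/3, x = 1/5): negated roots = parameters.
Ratio: r(k) = (1/5) * (k+2/3) (k+3/2) / [(k+3) (k+1)] ; factor over Q: parameters, x = (1/5), and C = -1/3.

At argument 1/5: a 2F1 with upper {2/3, 3/2}, lower {3}, scaled by C = -1/3. Verdict: none. A 2F1 with upper {2/3, 3/2} fits none of I1-I6 at x = 1/5; the sum runs forever.


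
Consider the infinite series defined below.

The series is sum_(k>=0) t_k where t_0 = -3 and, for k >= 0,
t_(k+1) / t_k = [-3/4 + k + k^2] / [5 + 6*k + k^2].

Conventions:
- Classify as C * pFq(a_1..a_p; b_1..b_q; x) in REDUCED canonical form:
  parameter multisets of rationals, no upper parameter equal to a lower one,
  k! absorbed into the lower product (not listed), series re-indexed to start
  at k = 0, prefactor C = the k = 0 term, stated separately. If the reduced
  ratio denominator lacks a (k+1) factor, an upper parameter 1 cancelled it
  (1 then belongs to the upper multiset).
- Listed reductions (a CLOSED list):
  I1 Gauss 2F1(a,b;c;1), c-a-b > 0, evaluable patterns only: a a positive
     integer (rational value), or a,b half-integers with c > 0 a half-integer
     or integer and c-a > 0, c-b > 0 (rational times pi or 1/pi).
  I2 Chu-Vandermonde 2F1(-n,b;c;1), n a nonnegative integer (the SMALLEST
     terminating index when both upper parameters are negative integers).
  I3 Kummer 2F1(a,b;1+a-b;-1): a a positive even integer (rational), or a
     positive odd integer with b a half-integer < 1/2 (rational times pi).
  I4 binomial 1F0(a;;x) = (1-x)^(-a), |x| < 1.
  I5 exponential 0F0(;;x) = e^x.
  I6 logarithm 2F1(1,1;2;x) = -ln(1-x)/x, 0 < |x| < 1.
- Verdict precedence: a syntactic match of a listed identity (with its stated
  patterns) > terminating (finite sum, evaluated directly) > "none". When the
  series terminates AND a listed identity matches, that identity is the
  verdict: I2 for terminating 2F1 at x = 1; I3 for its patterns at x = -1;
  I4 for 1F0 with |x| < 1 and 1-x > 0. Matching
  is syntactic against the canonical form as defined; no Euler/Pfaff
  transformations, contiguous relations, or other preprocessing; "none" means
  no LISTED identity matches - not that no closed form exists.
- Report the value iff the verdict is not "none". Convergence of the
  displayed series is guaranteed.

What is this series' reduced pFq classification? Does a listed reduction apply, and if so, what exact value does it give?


The series (x = 1) is 2F1: upper {-1/2, 3/2}, lower {5}, prefactor -3. Verdict at x = 1: Gauss (I1, half-integer pattern) matches (x = 1; upper {-1/2, 3/2} half-integers, c = 5 in the evaluable pattern). Value: (-4096/525) / pi.

Key observation: x = 1 and factor the ratio over Q (C = -3, x = 1): negated roots = parameters.
Ratio: r(k) = 1 * (k-1/2) (k+3/2) / [(k+5) (k+1)] - rational in k, leading ratio 1; with t_0 = -3, classification follows.


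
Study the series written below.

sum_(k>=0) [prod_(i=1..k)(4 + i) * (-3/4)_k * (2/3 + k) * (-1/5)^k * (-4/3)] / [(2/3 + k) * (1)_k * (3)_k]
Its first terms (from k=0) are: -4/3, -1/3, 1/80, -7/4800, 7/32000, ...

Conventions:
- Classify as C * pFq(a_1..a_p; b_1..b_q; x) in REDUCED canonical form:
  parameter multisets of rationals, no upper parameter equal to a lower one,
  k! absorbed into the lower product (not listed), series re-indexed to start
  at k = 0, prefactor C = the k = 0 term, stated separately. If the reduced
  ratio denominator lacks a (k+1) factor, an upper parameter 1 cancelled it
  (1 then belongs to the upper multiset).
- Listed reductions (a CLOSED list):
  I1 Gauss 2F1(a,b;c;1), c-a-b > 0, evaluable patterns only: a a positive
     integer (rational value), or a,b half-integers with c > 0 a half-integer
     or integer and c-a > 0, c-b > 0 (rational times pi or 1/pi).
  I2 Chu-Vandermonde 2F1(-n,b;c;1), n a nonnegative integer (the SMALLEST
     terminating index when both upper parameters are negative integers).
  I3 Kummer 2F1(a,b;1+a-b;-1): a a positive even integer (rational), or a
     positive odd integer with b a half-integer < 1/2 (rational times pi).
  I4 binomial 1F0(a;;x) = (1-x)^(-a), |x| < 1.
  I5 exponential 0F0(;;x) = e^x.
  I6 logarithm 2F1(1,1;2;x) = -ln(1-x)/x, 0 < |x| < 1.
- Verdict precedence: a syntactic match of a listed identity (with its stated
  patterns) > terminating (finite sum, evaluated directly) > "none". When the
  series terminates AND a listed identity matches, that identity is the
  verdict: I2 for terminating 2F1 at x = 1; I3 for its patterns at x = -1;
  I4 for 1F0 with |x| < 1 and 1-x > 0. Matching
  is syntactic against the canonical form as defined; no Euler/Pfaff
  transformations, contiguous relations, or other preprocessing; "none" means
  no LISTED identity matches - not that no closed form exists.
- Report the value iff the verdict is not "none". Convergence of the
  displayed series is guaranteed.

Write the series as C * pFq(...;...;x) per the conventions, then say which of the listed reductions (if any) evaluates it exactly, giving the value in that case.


Prefactor -4/3, argument -1/5: 2F1 with upper {-3/4, 5} over lower {3}. Verdict: none. A 2F1 with upper {-3/4, 5} fits none of I1-I6 at x = -1/5; the sum runs forever.

The tell: from the first term -4/3: (1)_k (C = -4/3, x = -1/5) is k! itself.
Step ratio: r(k) = (-1/5) * (k-3/4) (k+5) / [(k+3) (k+1)] - poly over poly, x = (-1/5) from leading terms; C = -4/3 at k = 0.


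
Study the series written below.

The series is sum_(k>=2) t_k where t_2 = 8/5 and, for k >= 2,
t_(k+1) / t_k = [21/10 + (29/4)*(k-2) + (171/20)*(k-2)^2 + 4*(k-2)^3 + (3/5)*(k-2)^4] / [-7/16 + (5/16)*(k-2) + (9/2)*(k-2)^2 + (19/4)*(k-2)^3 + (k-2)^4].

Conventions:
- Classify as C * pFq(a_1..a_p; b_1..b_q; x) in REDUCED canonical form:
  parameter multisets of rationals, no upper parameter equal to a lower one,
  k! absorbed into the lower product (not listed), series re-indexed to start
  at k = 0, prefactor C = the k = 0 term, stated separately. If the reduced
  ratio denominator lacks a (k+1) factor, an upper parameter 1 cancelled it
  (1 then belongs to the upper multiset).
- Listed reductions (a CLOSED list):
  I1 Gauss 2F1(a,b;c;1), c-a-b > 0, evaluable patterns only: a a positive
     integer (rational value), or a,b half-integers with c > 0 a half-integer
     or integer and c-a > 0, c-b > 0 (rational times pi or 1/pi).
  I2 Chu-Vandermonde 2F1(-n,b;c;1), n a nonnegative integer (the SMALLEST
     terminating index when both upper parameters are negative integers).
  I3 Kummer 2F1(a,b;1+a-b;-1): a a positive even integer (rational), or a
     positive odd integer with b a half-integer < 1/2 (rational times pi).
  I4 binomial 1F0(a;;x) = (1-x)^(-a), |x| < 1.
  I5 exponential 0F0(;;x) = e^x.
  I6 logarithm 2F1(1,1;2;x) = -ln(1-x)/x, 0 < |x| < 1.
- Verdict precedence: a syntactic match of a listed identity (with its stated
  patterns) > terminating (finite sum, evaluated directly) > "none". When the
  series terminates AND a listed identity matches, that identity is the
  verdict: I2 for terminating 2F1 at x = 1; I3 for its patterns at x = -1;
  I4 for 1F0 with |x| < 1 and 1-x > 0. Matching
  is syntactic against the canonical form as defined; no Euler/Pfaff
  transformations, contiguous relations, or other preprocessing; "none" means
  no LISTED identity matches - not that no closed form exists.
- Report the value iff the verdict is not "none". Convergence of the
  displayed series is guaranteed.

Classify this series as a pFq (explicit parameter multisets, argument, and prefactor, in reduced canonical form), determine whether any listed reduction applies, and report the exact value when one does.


Classification (C = 8/5): 3F2 with upper {2/3, 1, 3/2}, lower {-1/4, 1/2}, argument x = 3/5. Verdict: no listed reduction: x = 3/5 and upper {2/3, 1, 3/2} fail every I1-I6 pattern.

Structural cue: t_0 being 8/5, the parameter 7/2 appears in both the upper and lower lists and cancels.
Step ratio: r(k) = (3/5) * (k+2/3) (k+1) (k+3/2) / [(k-1/4) (k+1/2) (k+1)] - rational; roots negated = parameters, x = (3/5), C = 8/5.


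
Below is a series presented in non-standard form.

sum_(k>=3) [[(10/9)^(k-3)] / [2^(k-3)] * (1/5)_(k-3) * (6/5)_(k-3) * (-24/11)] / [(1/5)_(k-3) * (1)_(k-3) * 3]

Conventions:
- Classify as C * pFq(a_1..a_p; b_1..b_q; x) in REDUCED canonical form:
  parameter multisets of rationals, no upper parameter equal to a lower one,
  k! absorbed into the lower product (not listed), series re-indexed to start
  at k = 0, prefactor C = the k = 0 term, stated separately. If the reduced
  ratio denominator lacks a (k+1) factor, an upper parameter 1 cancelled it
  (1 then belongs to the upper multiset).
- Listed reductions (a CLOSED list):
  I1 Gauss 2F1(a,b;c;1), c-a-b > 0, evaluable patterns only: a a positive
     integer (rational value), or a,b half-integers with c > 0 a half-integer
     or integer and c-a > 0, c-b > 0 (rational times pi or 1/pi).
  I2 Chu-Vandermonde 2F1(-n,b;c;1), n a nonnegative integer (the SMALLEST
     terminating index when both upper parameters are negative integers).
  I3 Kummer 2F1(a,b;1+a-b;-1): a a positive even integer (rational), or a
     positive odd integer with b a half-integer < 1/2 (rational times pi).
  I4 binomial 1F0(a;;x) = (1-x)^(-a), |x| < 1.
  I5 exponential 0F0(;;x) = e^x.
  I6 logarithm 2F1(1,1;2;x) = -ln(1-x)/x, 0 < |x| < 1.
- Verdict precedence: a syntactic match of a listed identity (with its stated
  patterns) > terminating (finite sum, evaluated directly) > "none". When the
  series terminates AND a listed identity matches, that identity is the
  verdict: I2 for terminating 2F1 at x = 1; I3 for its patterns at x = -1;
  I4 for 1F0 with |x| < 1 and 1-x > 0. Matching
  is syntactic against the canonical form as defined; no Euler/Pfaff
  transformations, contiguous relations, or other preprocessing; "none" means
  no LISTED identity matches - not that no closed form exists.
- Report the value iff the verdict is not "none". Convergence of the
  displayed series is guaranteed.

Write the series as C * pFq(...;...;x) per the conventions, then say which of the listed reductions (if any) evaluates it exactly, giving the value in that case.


With C = -8/11: the canonical form is 1F0(6/5; -; 5/9). Verdict: binomial (I4) matches (the 1F0 binomial series: exponent -6/5, x = 5/9). Its exact value is (-8/11) * (4/9)^(-6/5).

Key observation: from the first term -8/11: the two k-th powers (C = -8/11, x = 5/9) combine into one argument.
Step ratio: r(k) = (5/9) * (k+6/5) / [(k+1)] - rational; roots negated = parameters, x = (5/9), C = -8/11.


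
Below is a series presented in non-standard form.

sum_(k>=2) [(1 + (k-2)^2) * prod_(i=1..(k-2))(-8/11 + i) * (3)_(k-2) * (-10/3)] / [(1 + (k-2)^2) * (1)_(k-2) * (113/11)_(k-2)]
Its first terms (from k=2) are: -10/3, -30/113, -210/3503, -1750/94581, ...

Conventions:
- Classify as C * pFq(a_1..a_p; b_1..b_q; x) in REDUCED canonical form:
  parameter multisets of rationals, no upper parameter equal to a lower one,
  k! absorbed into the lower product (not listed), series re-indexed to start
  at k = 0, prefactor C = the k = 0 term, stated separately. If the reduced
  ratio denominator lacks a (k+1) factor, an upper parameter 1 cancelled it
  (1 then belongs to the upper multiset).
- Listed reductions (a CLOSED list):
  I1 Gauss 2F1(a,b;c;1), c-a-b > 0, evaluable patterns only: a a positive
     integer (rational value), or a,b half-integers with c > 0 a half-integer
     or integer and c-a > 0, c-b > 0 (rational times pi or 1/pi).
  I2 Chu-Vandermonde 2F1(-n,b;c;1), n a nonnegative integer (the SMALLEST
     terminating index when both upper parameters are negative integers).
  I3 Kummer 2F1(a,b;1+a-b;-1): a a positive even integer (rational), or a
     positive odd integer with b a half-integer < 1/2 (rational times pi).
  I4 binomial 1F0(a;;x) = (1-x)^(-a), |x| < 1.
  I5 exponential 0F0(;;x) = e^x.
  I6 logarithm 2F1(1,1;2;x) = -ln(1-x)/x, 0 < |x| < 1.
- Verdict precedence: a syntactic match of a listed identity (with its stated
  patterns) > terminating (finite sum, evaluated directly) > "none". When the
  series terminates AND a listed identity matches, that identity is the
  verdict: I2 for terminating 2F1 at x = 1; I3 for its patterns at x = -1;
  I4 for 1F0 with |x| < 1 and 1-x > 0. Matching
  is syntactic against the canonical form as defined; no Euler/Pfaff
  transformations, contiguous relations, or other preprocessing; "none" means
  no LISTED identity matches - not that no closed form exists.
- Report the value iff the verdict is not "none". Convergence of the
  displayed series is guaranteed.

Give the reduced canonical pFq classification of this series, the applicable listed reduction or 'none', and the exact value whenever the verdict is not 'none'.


Classification (C = -10/3): 2F1 with upper {3/11, 3}, lower {113/11}, argument x = 1. Verdict: Gauss's theorem (I1) fires (x = 1: the Gamma ratio telescopes since c-a-b = 7 > 0 and a = 3 in Z>0). Exact value: -44200/11979.

Key observation: x = 1 and striking the common factor k^2 + 1 reduces the term (prefactor -10/3).
Adjacent-term ratio: r(k) = 1 * (k+3/11) (k+3) / [(k+113/11) (k+1)] - poly over poly, x = 1 from leading terms; C = -10/3 at k = 0.


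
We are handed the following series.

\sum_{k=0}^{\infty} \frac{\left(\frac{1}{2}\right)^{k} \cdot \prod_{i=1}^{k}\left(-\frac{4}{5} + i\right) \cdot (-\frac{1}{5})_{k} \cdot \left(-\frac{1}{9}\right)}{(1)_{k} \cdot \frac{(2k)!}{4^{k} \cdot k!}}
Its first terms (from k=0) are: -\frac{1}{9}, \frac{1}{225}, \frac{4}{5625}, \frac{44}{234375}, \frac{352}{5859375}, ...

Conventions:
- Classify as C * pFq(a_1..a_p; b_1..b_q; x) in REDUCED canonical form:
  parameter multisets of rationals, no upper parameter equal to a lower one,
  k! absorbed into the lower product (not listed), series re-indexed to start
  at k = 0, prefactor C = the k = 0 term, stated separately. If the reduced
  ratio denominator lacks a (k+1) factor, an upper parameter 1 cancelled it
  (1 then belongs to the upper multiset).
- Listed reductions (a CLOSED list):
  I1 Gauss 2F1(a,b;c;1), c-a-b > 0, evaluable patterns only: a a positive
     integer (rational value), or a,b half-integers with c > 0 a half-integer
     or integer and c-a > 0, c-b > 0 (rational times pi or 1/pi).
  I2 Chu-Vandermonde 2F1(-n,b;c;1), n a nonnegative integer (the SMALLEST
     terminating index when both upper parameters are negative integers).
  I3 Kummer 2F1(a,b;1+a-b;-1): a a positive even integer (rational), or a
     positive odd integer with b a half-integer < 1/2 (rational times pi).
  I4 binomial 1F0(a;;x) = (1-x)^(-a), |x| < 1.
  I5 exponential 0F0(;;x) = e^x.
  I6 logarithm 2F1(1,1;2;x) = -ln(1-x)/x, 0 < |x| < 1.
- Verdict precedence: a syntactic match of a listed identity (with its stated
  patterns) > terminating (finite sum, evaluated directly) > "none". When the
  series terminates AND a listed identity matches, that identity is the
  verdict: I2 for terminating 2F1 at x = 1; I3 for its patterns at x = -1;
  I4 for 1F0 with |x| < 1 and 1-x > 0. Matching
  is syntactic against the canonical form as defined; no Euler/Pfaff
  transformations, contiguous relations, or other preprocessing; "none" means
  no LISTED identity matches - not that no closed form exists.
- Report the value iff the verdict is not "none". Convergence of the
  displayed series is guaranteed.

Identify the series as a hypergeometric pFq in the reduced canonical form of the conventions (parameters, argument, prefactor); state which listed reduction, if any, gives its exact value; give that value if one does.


This is -\frac{1}{9} * 2F1(-\frac{1}{5}, \frac{1}{5}; \frac{1}{2}; \frac{1}{2}) in reduced canonical form. Verdict: none. No listed pattern accepts 2F1(-\frac{1}{5}, \frac{1}{5}; \frac{1}{2}; \frac{1}{2}).

Key step: t_0 being -\frac{1}{9}, the lower (2k)!/(4^k k!) block (prefactor -1/9) is (1/2)_k.
Term ratio: r(k) = \frac{1}{2} * (k-\frac{1}{5}) (k+\frac{1}{5}) / [(k+\frac{1}{2}) (k+1)] - rational in k. x = \frac{1}{2}; t_0 = -\frac{1}{9}; negate the roots.


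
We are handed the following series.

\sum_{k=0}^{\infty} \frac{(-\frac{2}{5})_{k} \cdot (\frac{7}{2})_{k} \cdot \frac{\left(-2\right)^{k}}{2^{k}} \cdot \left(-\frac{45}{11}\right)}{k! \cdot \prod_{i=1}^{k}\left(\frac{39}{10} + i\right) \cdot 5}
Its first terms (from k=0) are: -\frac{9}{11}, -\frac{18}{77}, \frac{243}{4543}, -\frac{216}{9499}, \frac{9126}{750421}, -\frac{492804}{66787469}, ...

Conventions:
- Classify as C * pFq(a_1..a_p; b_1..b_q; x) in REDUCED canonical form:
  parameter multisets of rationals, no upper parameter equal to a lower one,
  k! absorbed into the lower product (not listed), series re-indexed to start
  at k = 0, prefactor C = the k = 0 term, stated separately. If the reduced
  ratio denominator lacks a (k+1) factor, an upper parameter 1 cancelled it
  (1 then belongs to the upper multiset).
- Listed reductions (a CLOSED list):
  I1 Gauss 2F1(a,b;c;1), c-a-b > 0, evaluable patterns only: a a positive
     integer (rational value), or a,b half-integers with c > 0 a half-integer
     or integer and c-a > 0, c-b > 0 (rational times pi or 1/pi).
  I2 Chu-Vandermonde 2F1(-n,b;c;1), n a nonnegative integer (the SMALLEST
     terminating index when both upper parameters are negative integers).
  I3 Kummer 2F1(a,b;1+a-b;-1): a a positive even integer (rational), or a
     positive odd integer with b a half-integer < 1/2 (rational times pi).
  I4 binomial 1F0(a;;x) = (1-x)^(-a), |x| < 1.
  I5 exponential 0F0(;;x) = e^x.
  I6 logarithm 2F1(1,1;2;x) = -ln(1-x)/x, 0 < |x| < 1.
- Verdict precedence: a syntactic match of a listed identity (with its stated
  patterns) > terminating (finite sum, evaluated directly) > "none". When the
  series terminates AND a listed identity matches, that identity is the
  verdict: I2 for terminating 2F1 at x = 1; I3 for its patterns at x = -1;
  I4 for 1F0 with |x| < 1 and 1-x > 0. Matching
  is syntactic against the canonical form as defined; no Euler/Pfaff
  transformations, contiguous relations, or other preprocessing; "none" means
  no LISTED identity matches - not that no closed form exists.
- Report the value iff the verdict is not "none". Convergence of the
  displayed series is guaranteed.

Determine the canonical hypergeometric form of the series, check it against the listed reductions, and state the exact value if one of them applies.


The series (x = -1) is 2F1: upper {-\frac{2}{5}, \frac{7}{2}}, lower {\frac{49}{10}}, prefactor -\frac{9}{11}. Verdict: none. No listed pattern accepts 2F1(-\frac{2}{5}, \frac{7}{2}; \frac{49}{10}; -1).

The tell: x = -1 and the constant factors (C = -9/11, x = -1) combine into one prefactor.
Consecutive-term ratio: r(k) = -1 * (k-\frac{2}{5}) (k+\frac{7}{2}) / [(k+\frac{49}{10}) (k+1)] - rational; roots negated = parameters, x = -1, C = -\frac{9}{11}.


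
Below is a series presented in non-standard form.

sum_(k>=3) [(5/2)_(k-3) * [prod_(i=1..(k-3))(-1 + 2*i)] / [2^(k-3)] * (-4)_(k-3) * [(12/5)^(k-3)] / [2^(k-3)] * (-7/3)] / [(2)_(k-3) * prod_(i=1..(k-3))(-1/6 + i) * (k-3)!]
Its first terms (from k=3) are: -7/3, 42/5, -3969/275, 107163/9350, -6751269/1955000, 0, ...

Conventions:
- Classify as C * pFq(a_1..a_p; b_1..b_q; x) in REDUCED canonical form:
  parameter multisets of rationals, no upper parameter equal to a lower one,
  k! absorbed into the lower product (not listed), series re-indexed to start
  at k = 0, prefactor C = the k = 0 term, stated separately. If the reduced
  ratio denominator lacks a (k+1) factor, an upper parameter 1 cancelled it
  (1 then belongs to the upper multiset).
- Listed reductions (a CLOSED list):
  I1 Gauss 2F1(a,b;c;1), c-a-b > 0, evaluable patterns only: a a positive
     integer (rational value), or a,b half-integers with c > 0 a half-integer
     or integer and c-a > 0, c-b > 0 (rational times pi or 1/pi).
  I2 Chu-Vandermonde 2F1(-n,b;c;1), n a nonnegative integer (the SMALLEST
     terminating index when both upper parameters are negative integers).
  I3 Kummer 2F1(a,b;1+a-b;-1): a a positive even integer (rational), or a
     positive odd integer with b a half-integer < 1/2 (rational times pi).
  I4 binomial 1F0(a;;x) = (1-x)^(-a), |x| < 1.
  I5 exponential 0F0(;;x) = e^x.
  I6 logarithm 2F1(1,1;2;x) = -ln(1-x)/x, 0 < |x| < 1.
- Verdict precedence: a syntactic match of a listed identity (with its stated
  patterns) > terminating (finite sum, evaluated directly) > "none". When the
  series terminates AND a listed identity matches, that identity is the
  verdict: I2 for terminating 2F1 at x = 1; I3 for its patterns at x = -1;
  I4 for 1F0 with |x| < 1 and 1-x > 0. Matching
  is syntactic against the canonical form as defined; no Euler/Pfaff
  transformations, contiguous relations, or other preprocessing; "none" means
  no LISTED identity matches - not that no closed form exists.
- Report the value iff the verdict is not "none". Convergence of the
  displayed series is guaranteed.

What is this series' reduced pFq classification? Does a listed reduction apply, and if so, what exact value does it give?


Classification (C = -7/3): 3F2 with upper {-4, 1/2, 5/2}, lower {5/6, 2}, argument x = 6/5. Verdict: terminating. With -4 upstairs the series is a 5-term polynomial sum; evaluated term by term. Hence: -23103577/64515000.

First insight: t_0 = -7/3 here, and the lower running product (C = -7/3, x = 6/5) is a rising factorial.
Term ratio: r(k) = (6/5) * (k-4) (k+1/2) (k+5/2) / [(k+5/6) (k+2) (k+1)] - rational in k. x = (6/5); t_0 = -7/3; negate the roots.


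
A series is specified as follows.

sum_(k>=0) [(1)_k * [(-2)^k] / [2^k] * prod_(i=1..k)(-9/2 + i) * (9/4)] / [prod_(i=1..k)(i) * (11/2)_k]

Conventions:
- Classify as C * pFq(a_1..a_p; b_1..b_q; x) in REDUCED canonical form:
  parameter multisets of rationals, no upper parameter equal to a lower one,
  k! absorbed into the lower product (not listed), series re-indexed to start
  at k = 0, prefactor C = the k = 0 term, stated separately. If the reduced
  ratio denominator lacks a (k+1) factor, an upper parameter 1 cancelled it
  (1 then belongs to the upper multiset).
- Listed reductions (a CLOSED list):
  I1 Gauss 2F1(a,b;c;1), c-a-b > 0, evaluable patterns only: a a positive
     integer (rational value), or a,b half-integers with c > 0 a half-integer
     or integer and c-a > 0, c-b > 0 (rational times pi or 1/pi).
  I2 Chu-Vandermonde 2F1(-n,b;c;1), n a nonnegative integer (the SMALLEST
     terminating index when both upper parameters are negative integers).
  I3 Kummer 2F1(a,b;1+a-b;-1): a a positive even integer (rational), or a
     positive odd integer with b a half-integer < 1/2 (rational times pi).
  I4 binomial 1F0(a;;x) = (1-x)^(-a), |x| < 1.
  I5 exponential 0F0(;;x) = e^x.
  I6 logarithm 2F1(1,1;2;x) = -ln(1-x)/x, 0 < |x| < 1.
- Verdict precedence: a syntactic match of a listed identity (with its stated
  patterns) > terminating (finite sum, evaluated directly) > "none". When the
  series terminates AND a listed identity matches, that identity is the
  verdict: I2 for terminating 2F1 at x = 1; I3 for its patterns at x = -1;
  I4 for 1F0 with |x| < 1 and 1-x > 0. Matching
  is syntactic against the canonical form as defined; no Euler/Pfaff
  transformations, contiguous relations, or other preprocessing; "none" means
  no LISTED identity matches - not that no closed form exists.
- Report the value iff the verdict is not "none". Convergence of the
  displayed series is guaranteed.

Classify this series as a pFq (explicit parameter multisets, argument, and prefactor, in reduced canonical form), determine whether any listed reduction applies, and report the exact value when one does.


At argument -1: a 2F1 with upper {-7/2, 1}, lower {11/2}, scaled by C = 9/4. Verdict at x = -1: Kummer's theorem (I3) matches (x = -1; c = 11/2 equals 1+a-b for upper {-7/2, 1}: listed pattern). Hence: (2835/2048) * pi.

The tell: t_0 being 9/4, the two k-th powers (C = 9/4, x = -1) combine into one argument.
Step ratio: r(k) = (-1) * (k-7/2) (k+1) / [(k+11/2) (k+1)] - rational; roots negated = parameters, x = (-1), C = 9/4.


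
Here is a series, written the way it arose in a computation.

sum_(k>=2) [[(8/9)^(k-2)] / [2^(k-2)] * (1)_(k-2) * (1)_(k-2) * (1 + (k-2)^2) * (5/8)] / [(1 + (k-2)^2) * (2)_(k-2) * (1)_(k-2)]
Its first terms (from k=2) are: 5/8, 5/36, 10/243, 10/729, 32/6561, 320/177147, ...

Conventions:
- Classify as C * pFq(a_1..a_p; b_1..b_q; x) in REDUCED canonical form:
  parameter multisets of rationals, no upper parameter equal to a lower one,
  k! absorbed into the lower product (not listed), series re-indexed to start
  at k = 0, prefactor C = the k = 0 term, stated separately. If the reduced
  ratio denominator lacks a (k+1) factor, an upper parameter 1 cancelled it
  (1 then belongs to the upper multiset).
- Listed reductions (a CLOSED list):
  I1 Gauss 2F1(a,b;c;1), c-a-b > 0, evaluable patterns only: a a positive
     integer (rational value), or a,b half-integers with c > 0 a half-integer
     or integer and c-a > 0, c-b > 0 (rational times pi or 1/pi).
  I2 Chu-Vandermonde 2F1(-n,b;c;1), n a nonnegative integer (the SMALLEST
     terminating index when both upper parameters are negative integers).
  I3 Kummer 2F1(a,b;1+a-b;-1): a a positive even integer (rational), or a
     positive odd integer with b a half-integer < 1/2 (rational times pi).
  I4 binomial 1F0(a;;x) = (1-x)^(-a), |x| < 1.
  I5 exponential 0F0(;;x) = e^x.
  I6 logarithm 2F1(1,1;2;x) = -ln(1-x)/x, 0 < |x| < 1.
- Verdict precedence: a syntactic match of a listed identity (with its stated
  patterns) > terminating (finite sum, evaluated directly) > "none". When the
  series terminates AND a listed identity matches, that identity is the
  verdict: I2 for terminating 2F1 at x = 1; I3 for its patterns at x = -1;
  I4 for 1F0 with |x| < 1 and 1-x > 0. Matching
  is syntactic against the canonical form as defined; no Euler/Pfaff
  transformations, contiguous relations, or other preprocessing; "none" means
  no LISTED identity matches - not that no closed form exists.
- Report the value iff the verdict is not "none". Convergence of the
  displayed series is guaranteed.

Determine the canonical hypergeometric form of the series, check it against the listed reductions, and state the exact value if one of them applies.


Prefactor 5/8, argument 4/9: 2F1 with upper {1, 1} over lower {2}. Verdict: logarithm (I6) fires (the logarithm: parameters (1,1;2), x = 4/9). Sum: (-45/32) * ln(5/9).

Key step: from the first term 5/8: (1)_k (C = 5/8, x = 4/9) is k! itself.
Adjacent-term ratio: r(k) = (4/9) * (k+1) (k+1) / [(k+2) (k+1)] - rational in k, leading ratio (4/9); with t_0 = 5/8, classification follows.


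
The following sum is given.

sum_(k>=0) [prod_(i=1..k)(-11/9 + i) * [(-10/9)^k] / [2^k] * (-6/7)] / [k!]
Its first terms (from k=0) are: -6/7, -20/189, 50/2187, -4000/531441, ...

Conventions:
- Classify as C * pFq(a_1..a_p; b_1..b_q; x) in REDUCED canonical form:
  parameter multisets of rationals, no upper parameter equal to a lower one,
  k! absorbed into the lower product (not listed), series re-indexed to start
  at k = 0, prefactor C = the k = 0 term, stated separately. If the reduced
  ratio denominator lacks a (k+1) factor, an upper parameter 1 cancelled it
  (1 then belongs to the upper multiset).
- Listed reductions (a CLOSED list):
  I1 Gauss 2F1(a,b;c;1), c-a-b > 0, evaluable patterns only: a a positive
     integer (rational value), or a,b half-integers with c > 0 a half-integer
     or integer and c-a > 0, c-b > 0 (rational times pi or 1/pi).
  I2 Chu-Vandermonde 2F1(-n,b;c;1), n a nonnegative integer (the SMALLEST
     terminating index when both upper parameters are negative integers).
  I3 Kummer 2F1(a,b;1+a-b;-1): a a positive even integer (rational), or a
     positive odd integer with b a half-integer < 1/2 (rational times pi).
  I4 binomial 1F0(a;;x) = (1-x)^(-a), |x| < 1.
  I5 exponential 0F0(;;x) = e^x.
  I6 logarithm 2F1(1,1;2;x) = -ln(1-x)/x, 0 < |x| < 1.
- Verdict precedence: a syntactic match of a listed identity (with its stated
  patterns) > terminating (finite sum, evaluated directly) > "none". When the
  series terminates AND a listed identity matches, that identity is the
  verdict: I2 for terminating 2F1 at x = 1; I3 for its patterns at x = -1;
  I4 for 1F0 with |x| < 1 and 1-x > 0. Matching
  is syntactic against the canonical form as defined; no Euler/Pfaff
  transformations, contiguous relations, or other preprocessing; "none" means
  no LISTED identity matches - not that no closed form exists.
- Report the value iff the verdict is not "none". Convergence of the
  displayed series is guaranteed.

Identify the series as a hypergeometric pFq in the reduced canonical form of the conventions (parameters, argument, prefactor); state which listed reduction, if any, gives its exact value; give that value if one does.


x = -5/9 here; the reduced form reads 1F0, upper {-2/9}, lower {-}, C = -6/7. Verdict at x = -5/9: the I4 binomial reduction matches (the 1F0 binomial series: exponent 2/9, x = -5/9). Value: (-6/7) * (14/9)^(2/9).

First insight: with t_0 = -6/7, the two k-th powers (prefactor -6/7) combine into one argument.
Step ratio: r(k) = (-5/9) * (k-2/9) / [(k+1)] - rational in k, leading ratio (-5/9); with t_0 = -6/7, classification follows.


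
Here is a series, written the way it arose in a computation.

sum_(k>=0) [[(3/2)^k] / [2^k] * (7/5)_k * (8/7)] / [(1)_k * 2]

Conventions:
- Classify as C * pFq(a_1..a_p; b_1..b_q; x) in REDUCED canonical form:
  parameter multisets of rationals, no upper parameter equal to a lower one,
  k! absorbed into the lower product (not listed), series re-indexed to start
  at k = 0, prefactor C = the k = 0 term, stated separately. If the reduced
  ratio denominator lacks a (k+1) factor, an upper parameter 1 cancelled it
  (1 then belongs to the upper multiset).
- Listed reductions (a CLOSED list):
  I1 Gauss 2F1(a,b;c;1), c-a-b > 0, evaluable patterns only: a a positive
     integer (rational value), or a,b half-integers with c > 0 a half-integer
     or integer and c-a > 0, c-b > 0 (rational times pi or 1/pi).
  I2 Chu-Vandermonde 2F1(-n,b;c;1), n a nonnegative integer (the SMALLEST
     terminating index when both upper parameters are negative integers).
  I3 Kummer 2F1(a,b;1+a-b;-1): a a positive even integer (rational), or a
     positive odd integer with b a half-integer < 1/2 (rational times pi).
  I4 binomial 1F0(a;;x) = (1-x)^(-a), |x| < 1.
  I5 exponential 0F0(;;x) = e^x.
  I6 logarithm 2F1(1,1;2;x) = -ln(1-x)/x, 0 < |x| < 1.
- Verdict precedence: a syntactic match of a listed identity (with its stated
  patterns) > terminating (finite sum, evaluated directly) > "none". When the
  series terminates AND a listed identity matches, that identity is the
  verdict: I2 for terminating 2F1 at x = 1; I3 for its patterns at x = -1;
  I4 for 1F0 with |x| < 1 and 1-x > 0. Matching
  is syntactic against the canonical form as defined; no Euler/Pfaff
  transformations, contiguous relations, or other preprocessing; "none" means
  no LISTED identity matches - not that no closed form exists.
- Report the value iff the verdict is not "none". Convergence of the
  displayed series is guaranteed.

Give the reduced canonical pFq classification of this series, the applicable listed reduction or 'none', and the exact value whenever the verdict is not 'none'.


At argument 3/4: a 1F0 with upper {7/5}, lower {-}, scaled by C = 4/7. Verdict (x = 3/4): the I4 binomial reduction applies (the 1F0 binomial series: exponent -7/5, x = 3/4). Exact value: (4/7) * (1/4)^(-7/5).

Key observation: from the first term 4/7: (1)_k (C = 4/7) is k! itself.
Term ratio: r(k) = (3/4) * (k+7/5) / [(k+1)] - rational in k. x = (3/4); t_0 = 4/7; negate the roots.


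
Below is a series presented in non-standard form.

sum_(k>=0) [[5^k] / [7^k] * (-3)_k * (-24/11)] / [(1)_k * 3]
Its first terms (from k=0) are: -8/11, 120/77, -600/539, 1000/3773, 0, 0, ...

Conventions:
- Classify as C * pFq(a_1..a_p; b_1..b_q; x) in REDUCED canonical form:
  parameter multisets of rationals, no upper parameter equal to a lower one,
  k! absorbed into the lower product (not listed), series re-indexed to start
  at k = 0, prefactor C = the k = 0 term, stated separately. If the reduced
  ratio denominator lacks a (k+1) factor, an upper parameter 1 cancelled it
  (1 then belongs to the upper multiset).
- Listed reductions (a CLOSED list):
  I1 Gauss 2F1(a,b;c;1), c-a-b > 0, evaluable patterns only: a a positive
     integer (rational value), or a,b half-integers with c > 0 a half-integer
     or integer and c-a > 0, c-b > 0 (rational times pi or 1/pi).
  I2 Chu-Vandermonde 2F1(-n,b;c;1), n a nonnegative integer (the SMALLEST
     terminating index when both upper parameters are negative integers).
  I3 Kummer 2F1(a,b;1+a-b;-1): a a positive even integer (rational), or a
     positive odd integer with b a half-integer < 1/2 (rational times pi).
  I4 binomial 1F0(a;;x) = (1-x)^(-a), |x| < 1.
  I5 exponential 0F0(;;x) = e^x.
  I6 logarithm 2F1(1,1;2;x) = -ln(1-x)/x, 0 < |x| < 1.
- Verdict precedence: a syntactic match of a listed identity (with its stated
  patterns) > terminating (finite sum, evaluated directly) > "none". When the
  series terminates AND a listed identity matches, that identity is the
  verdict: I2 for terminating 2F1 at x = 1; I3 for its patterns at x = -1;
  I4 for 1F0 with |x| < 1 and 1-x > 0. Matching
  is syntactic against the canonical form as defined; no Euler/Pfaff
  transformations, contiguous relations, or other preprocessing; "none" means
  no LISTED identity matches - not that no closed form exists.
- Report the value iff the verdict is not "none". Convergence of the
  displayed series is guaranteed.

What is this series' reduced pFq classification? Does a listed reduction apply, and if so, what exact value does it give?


At argument 5/7: a 1F0 with upper {-3}, lower {-}, scaled by C = -8/11. Verdict: this is the I4 binomial reduction (the 1F0 binomial series: exponent 3, x = 5/7). Value: -64/3773.

The tell: t_0 = -8/11 here, and the constant factors (prefactor -8/11) combine into one prefactor.
Term ratio: r(k) = (5/7) * (k-3) / [(k+1)] - poly over poly, x = (5/7) from leading terms; C = -8/11 at k = 0.


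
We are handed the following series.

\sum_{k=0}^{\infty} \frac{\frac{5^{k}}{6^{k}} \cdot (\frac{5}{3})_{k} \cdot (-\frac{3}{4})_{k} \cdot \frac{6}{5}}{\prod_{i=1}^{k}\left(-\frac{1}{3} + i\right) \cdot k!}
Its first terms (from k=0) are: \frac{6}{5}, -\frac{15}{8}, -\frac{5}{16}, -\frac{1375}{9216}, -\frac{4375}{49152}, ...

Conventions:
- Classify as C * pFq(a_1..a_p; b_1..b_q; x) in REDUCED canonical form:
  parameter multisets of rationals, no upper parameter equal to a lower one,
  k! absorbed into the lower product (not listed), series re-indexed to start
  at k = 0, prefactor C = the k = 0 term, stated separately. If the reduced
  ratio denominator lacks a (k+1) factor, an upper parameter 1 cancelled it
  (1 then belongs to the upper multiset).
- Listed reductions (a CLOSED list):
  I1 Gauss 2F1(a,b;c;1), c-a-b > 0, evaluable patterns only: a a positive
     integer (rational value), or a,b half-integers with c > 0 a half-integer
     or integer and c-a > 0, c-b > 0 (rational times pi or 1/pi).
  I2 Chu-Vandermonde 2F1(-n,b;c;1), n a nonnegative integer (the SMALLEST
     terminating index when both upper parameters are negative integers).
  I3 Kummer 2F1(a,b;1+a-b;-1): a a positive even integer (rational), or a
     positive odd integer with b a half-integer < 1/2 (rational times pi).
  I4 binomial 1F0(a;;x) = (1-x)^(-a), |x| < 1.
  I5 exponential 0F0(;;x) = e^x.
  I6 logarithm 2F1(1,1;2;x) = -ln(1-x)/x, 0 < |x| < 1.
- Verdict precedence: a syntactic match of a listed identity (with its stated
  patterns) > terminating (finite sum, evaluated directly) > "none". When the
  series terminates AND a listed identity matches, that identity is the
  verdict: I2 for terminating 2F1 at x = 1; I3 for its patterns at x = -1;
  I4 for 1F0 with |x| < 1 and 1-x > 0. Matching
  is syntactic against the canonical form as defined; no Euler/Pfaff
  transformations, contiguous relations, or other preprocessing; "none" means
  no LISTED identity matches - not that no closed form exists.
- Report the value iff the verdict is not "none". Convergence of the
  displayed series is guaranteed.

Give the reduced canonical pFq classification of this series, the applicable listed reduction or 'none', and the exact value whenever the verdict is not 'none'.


At argument \frac{5}{6}: a 2F1 with upper {-\frac{3}{4}, \frac{5}{3}}, lower {\frac{2}{3}}, scaled by C = \frac{6}{5}. Verdict: none (x = \frac{5}{6}): each listed identity misses the multisets {-\frac{3}{4}, \frac{5}{3}} ; {\frac{2}{3}}.

First insight: t_0 = \frac{6}{5} here, and the lower running product (C = 6/5, x = 5/6) is a rising factorial.
Adjacent-term ratio: r(k) = \frac{5}{6} * (k-\frac{3}{4}) (k+\frac{5}{3}) / [(k+\frac{2}{3}) (k+1)] - rational in k. x = \frac{5}{6}; t_0 = \frac{6}{5}; negate the roots.


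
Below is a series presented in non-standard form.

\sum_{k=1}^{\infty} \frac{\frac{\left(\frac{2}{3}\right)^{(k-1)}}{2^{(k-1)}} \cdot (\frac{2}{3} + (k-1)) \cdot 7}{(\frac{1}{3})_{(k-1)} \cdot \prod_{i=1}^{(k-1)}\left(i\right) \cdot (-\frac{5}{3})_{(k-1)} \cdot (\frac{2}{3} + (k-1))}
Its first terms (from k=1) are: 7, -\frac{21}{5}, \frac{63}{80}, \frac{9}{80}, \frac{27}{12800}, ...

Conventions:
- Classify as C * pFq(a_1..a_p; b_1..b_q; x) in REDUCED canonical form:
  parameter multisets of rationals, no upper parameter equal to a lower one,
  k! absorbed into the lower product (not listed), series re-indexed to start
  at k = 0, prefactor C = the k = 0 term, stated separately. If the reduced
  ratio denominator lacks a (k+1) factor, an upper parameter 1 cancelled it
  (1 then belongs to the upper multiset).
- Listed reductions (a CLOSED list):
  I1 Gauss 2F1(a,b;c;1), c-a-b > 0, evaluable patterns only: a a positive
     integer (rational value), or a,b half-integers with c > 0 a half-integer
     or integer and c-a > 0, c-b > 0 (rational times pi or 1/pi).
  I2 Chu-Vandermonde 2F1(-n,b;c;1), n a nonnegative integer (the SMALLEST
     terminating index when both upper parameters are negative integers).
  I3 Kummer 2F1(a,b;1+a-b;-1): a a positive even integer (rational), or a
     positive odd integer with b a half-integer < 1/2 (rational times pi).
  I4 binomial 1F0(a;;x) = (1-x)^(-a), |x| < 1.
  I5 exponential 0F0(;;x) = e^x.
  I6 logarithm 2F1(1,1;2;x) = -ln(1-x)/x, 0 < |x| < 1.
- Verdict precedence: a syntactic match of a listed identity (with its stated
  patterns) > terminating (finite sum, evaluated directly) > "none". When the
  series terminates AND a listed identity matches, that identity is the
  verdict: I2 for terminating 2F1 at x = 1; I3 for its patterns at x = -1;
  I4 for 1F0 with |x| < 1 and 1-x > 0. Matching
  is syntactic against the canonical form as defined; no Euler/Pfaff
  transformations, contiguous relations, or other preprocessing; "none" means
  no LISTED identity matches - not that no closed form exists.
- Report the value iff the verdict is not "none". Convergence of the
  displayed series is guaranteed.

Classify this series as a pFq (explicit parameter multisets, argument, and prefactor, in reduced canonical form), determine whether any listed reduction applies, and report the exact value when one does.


With C = 7: the canonical form is 0F2(-; -\frac{5}{3}, \frac{1}{3}; \frac{1}{3}). Verdict: none - at argument \frac{1}{3} the multisets {-} ; {-\frac{5}{3}, \frac{1}{3}} match no listed identity.

Structural cue: from the first term 7: the product of the first k integers (prefactor 7) is k!.
Adjacent-term ratio: r(k) = \frac{1}{3} * 1 / [(k-\frac{5}{3}) (k+\frac{1}{3}) (k+1)] - rational; roots negated = parameters, x = \frac{1}{3}, C = 7.
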